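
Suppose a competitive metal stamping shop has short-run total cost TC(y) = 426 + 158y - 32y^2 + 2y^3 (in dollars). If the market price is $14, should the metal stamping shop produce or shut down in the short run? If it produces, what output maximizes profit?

Shut down

Strip out fixed cost: VC = 158y - 32y^2 + 2y^3. Then AVC = 158 - 32y + 2y^2 and MC = 158 - 64y + 6y^2.
AVC is minimized where dAVC/dy = -32 + 4y = 0, at y = 8; min AVC = 158 - 32·8 + 2·8^2 = $30.
P = $14 lies below min AVC = $30; no output level covers variable cost.
The firm minimizes its loss by shutting down and losing only its fixed cost of $426.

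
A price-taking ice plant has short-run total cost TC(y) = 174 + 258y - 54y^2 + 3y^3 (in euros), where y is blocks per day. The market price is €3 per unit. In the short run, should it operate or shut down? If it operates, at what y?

Shut down

From TC, MC = TC'(y) = 258 - 108y + 9y^2 and AVC = VC/y = 258 - 54y + 3y^2.
AVC hits its minimum where MC = AVC, at y = 9, giving min AVC = 258 - 54·9 + 3·9^2 = €15.
With P < min AVC (€3 < €15), every unit sold adds to the loss.
Best response: produce nothing and absorb the €174 fixed cost.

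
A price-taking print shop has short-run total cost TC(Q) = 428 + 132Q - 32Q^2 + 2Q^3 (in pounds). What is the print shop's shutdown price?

£4 per unit

The firm shuts down when price falls below the minimum of average variable cost. AVC = VC/Q = 132 - 32Q + 2Q^2.
At the minimum of AVC, MC = AVC. MC = 132 - 64Q + 6Q^2; setting MC = AVC gives 4Q^2 - 32Q = 0, so Q = 8. min AVC = 4.
So the shutdown price is £4.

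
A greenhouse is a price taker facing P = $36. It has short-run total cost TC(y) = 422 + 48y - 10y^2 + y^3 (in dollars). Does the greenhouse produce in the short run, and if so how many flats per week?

From TC, MC = TC'(y) = 48 - 20y + 3y^2 and AVC = VC/y = 48 - 10y + y^2.
AVC hits its minimum where MC = AVC, at y = 5, giving min AVC = 48 - 10·5 + 5^2 = $23.
Because $36 ≥ $23, revenue can cover variable cost; the firm operates.
Solving P = MC: 12 - 20y + 3y^2 = 0 ⇒ y = 2/3 or 6. On the upward-sloping branch, y* = 6.
Check: AVC at y = 6 is $24 ≤ P, so revenue covers variable cost.
Profit = P·y − TC = 36·6 − 566 = -$350, a loss, but smaller than the $422 fixed cost the firm would lose by shutting down.

Produce at y = 6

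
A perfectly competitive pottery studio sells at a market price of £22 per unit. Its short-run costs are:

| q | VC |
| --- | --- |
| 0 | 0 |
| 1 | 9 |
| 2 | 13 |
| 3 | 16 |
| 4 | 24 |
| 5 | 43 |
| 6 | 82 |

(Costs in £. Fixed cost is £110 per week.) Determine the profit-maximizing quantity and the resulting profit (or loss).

q = 5; profit = -£43

Compute π = P·q − TC at each output: q=0: -110; q=1: -97; q=2: -79; q=3: -60; q=4: -46; q=5: -43; q=6: -60.
Profit is maximized at q = 5. AVC there is 43/5 = £8.60 ≤ P, so producing beats shutting down (which would give -£110).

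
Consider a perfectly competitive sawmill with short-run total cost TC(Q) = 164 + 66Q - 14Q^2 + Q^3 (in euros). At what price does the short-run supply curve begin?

The shutdown price is the minimum of AVC. VC = 66Q - 14Q^2 + Q^3, so AVC = 66 - 14Q + Q^2.
At the minimum of AVC, MC = AVC. MC = 66 - 28Q + 3Q^2; setting MC = AVC gives 2Q^2 - 14Q = 0, so Q = 7. min AVC = 17.
For P < €17 the firm produces nothing.

€17 per unit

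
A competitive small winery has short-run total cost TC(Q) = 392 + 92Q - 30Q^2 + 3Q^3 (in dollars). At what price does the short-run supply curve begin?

$17 per unit

The shutdown price is the minimum of AVC. VC = 92Q - 30Q^2 + 3Q^3, so AVC = 92 - 30Q + 3Q^2.
dAVC/dQ = -30 + 6Q = 0 gives Q = 5. min AVC = 92 - 30·5 + 3·5^2 = 17.
The firm shuts down for any P below $17.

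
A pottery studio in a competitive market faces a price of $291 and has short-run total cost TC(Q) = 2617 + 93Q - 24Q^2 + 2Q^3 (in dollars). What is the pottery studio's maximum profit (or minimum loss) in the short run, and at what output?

AVC = 93 - 24Q + 2Q^2 has its minimum $21 at Q = 6; price $291 clears that bar, so the firm operates.
With MC = 93 - 48Q + 6Q^2, P = MC on the upward-sloping part at Q* = 11.
TR = 291·11 = 3201. TC = 2617 + 781 = 3398. Profit = 3201 − 3398 = -$197.
By producing, the firm covers all variable cost plus $2420 of fixed cost; shutting down would lose the full $2617.

Profit = -$197 at Q = 11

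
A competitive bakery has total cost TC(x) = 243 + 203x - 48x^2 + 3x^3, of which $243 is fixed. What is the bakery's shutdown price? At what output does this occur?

$11 per unit, at x = 8

Short-run supply begins at min AVC. From VC = 203x - 48x^2 + 3x^3, AVC = 203 - 48x + 3x^2.
dAVC/dx = -48 + 6x = 0 gives x = 8. min AVC = 203 - 48·8 + 3·8^2 = 11.
For P < $11 the firm produces nothing.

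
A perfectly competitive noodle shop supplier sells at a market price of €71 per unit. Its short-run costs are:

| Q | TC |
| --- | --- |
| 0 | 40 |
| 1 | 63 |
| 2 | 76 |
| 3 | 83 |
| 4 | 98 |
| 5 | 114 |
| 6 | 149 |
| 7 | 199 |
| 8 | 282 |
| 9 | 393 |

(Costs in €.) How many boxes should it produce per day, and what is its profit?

Compute π = P·Q − TC at each output: Q=0: -40; Q=1: 8; Q=2: 66; Q=3: 130; Q=4: 186; Q=5: 241; Q=6: 277; Q=7: 298; Q=8: 286; Q=9: 246.
Profit is maximized at Q = 7. AVC there is 159/7 = €22.71 ≤ P, so producing beats shutting down (which would give -€40).

Q = 7; profit = €298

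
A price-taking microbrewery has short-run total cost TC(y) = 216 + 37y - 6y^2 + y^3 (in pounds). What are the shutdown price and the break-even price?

AVC = 37 - 6y + y^2; minimized at y = 3, giving min AVC = £28. That is the shutdown price.
ATC = 216/y + 37 - 6y + y^2. Setting dATC/dy = −216/y^2 − 6 + 2y = 0 gives y = 6 (since 2·6^3 − 6·6^2 = 216).
min ATC = 216/6 + 37 − 6·6 + 6^2 = £73. That is the break-even price.
Between these two prices the firm operates at a loss; above £73 it earns a profit.

Shutdown price = £28; break-even price = £73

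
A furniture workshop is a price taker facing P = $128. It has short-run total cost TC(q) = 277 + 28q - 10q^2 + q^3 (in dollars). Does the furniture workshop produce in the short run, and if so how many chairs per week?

Produce at q = 10

Strip out fixed cost: VC = 28q - 10q^2 + q^3. Then AVC = 28 - 10q + q^2 and MC = 28 - 20q + 3q^2.
AVC is minimized where dAVC/dq = -10 + 2q = 0, at q = 5; min AVC = 28 - 10·5 + 5^2 = $3.
Since P = $128 ≥ min AVC = $3, price covers variable cost and the firm should produce.
P = MC gives -100 - 20q + 3q^2 = 0, with roots -10/3 and 10. Take the larger (rising MC): q* = 10.
Check: AVC at q = 10 is $28 ≤ P, so revenue covers variable cost.
Profit = P·q − TC = 128·10 − 557 = $723.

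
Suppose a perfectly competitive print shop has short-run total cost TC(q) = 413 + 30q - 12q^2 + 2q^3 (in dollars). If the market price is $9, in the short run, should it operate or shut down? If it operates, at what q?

Shut down

From TC, MC = TC'(q) = 30 - 24q + 6q^2 and AVC = VC/q = 30 - 12q + 2q^2.
AVC hits its minimum where MC = AVC, at q = 3, giving min AVC = 30 - 12·3 + 2·3^2 = $12.
With P < min AVC ($9 < $12), every unit sold adds to the loss.
Shutting down limits the loss to fixed cost, $413.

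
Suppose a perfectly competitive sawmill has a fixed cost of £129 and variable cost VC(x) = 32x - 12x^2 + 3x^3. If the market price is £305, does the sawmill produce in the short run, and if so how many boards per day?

Produce at x = 7

Strip out fixed cost: VC = 32x - 12x^2 + 3x^3. Then AVC = 32 - 12x + 3x^2 and MC = 32 - 24x + 9x^2.
The AVC parabola has its vertex at x = 12/6 = 2, where AVC = 32 - 12·2 + 3·2^2 = £20.
Since P = £305 ≥ min AVC = £20, price covers variable cost and the firm should produce.
Solving P = MC: -273 - 24x + 9x^2 = 0 ⇒ x = -13/3 or 7. On the upward-sloping branch, x* = 7.
Check: AVC at x = 7 is £95 ≤ P, so revenue covers variable cost.
Profit = P·x − TC = 305·7 − 794 = £1341.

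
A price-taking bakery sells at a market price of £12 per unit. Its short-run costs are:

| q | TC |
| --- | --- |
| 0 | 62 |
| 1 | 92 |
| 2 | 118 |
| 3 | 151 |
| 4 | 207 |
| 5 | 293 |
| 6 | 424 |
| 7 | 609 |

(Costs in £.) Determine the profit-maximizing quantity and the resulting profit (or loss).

Tabulate TR − TC: q=0: -62; q=1: -80; q=2: -94; q=3: -115; q=4: -159; q=5: -233; q=6: -352; q=7: -525.
Profit is highest at q = 0. Equivalently, the lowest AVC in the table is 56/2 ≈ £28 at q = 2, and P = £12 falls below it — price never covers variable cost, so the firm shuts down and loses only its fixed cost.

q = 0 (shut down); profit = -£62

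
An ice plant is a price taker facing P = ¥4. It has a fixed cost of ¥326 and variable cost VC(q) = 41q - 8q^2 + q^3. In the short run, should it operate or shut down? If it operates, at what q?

Variable cost is VC = 41q - 8q^2 + q^3, so AVC = VC/q = 41 - 8q + q^2 and MC = dTC/dq = 41 - 16q + 3q^2.
AVC is minimized where dAVC/dq = -8 + 2q = 0, at q = 4; min AVC = 41 - 8·4 + 4^2 = ¥25.
With P < min AVC (¥4 < ¥25), every unit sold adds to the loss.
Shutting down limits the loss to fixed cost, ¥326.

Shut down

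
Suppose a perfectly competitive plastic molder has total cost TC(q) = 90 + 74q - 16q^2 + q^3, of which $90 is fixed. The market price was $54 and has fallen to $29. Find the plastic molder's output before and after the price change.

Output falls from 10 to 9

AVC = 74 - 16q + q^2, minimized at q = 8 where min AVC = $10. MC = 74 - 32q + 3q^2.
With P = $54 above the shutdown price, P = MC gives q = 10.
At P = $29 ≥ min AVC, set P = MC: q = 9. The firm stays open but cuts output.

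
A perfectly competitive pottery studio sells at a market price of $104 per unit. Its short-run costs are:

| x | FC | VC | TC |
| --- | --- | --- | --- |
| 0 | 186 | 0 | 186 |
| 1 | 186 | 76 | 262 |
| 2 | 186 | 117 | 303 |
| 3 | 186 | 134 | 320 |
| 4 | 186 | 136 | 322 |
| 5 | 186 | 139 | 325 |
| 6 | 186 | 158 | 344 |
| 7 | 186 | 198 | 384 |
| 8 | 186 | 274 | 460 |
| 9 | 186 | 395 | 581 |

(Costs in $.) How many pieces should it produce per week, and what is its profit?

x = 8; profit = $372

Tabulate TR − TC: x=0: -186; x=1: -158; x=2: -95; x=3: -8; x=4: 94; x=5: 195; x=6: 280; x=7: 344; x=8: 372; x=9: 355.
Profit is maximized at x = 8. AVC there is 274/8 = $34.25 ≤ P, so producing beats shutting down (which would give -$186).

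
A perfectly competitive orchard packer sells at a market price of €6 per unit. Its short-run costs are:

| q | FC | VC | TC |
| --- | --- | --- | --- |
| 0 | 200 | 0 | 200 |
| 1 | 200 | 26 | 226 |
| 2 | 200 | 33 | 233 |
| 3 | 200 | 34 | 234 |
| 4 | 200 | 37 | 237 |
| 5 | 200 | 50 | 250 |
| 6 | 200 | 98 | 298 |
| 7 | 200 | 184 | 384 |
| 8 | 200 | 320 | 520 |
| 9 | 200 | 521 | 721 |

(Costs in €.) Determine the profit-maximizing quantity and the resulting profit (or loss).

Compute π = P·q − TC at each output: q=0: -200; q=1: -220; q=2: -221; q=3: -216; q=4: -213; q=5: -220; q=6: -262; q=7: -342; q=8: -472; q=9: -667.
Profit is highest at q = 0. Equivalently, the lowest AVC in the table is 37/4 ≈ €9.25 at q = 4, and P = €6 falls below it — price never covers variable cost, so the firm shuts down and loses only its fixed cost.

q = 0 (shut down); profit = -€200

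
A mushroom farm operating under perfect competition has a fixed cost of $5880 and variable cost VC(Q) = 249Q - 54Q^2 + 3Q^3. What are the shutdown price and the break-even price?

Shutdown price = $6; break-even price = $501

Shutdown price = min AVC. AVC = 249 - 54Q + 3Q^2, with vertex at Q = 9 and minimum $6.
ATC = 5880/Q + 249 - 54Q + 3Q^2. Setting dATC/dQ = −5880/Q^2 − 54 + 6Q = 0 gives Q = 14 (since 6·14^3 − 54·14^2 = 5880).
min ATC = 5880/14 + 249 − 54·14 + 3·14^2 = $501. That is the break-even price.
Between these two prices the firm operates at a loss; above $501 it earns a profit.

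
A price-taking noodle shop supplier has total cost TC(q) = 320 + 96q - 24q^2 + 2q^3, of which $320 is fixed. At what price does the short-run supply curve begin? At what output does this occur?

The shutdown price is the minimum of AVC. VC = 96q - 24q^2 + 2q^3, so AVC = 96 - 24q + 2q^2.
dAVC/dq = -24 + 4q = 0 gives q = 6. min AVC = 96 - 24·6 + 2·6^2 = 24.
For P < $24 the firm produces nothing.

$24 per unit, at q = 6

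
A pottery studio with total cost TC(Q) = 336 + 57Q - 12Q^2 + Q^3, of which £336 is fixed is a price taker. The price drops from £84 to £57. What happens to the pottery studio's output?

AVC = 57 - 12Q + Q^2, minimized at Q = 6 where min AVC = £21. MC = 57 - 24Q + 3Q^2.
With P = £84 above the shutdown price, P = MC gives Q = 9.
At P = £57 ≥ min AVC, set P = MC: Q = 8. The firm stays open but cuts output.

Output falls from 9 to 8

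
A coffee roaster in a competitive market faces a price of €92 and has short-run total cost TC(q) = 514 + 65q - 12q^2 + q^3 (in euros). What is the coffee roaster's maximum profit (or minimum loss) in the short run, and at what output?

AVC = 65 - 12q + q^2 has its minimum €29 at q = 6; price €92 clears that bar, so the firm operates.
MC = 65 - 24q + 3q^2. Setting P = MC and taking the root on the rising branch gives q* = 9.
TR = 92·9 = 828. TC = 514 + 342 = 856. Profit = 828 − 856 = -€28.
Shutting down would mean losing the fixed cost of €514, so operating at a loss of €28 is better by €486.

Profit = -€28 at q = 9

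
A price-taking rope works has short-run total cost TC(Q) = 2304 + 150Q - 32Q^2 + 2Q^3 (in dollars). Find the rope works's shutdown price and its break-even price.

Shutdown price = $22; break-even price = $246

AVC = 150 - 32Q + 2Q^2; minimized at Q = 8, giving min AVC = $22. That is the shutdown price.
ATC = 2304/Q + 150 - 32Q + 2Q^2. Setting dATC/dQ = −2304/Q^2 − 32 + 4Q = 0 gives Q = 12 (since 4·12^3 − 32·12^2 = 2304).
min ATC = 2304/12 + 150 − 32·12 + 2·12^2 = $246. That is the break-even price.
For $22 ≤ P < $246 the firm produces at a loss; below $22 it shuts down.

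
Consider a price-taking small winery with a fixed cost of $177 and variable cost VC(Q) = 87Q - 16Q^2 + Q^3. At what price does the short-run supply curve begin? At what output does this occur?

$23 per unit, at Q = 8

Short-run supply begins at min AVC. From VC = 87Q - 16Q^2 + Q^3, AVC = 87 - 16Q + Q^2.
dAVC/dQ = -16 + 2Q = 0 gives Q = 8. min AVC = 87 - 16·8 + 8^2 = 23.
So the shutdown price is $23.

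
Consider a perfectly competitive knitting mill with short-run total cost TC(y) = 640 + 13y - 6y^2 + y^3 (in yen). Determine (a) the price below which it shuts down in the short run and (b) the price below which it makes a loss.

Shutdown price = min AVC. AVC = 13 - 6y + y^2, with vertex at y = 3 and minimum ¥4.
ATC = 640/y + 13 - 6y + y^2. Setting dATC/dy = −640/y^2 − 6 + 2y = 0 gives y = 8 (since 2·8^3 − 6·8^2 = 640).
min ATC = 640/8 + 13 − 6·8 + 8^2 = ¥109. That is the break-even price.
For ¥4 ≤ P < ¥109 the firm produces at a loss; below ¥4 it shuts down.

Shutdown price = ¥4; break-even price = ¥109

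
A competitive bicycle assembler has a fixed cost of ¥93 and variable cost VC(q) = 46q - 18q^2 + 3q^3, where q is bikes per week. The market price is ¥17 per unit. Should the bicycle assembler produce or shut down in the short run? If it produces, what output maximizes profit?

Shut down

Variable cost is VC = 46q - 18q^2 + 3q^3, so AVC = VC/q = 46 - 18q + 3q^2 and MC = dTC/dq = 46 - 36q + 9q^2.
AVC is minimized where dAVC/dq = -18 + 6q = 0, at q = 3; min AVC = 46 - 18·3 + 3·3^2 = ¥19.
P = ¥17 lies below min AVC = ¥19; no output level covers variable cost.
The firm minimizes its loss by shutting down and losing only its fixed cost of ¥93.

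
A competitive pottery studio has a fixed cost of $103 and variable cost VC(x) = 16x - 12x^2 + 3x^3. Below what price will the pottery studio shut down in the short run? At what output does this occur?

$4 per unit, at x = 2

The firm shuts down when price falls below the minimum of average variable cost. AVC = VC/x = 16 - 12x + 3x^2.
dAVC/dx = -12 + 6x = 0 gives x = 2. min AVC = 16 - 12·2 + 3·2^2 = 4.
So the shutdown price is $4.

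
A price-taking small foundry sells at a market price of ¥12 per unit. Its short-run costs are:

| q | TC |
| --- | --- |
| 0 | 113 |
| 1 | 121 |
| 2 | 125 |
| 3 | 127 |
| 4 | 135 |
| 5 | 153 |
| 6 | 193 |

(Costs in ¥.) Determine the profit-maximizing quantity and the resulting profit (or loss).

Tabulate TR − TC: q=0: -113; q=1: -109; q=2: -101; q=3: -91; q=4: -87; q=5: -93; q=6: -121.
Profit is maximized at q = 4. AVC there is 22/4 = ¥5.50 ≤ P, so producing beats shutting down (which would give -¥113).

q = 4; profit = -¥87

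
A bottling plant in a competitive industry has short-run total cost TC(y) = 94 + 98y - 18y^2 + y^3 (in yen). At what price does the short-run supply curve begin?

Short-run supply begins at min AVC. From VC = 98y - 18y^2 + y^3, AVC = 98 - 18y + y^2.
At the minimum of AVC, MC = AVC. MC = 98 - 36y + 3y^2; setting MC = AVC gives 2y^2 - 18y = 0, so y = 9. min AVC = 17.
For P < ¥17 the firm produces nothing.

¥17 per unit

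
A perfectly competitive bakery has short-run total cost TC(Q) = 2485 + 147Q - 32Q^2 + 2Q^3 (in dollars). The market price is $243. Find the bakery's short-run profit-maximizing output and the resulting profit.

Profit = -$181 at Q = 12

AVC = 147 - 32Q + 2Q^2 has its minimum $19 at Q = 8; price $243 clears that bar, so the firm operates.
With MC = 147 - 64Q + 6Q^2, P = MC on the upward-sloping part at Q* = 12.
TR = 243·12 = 2916. TC = 2485 + 612 = 3097. Profit = 2916 − 3097 = -$181.
By producing, the firm covers all variable cost plus $2304 of fixed cost; shutting down would lose the full $2485.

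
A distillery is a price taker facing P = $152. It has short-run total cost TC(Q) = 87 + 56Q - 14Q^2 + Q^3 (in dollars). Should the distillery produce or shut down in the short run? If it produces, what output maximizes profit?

Variable cost is VC = 56Q - 14Q^2 + Q^3, so AVC = VC/Q = 56 - 14Q + Q^2 and MC = dTC/dQ = 56 - 28Q + 3Q^2.
AVC hits its minimum where MC = AVC, at Q = 7, giving min AVC = 56 - 14·7 + 7^2 = $7.
P = $152 exceeds min AVC = $7, so the firm stays open.
Solving P = MC: -96 - 28Q + 3Q^2 = 0 ⇒ Q = -8/3 or 12. On the upward-sloping branch, Q* = 12.
Check: AVC at Q = 12 is $32 ≤ P, so revenue covers variable cost.
Profit = P·Q − TC = 152·12 − 471 = $1353.

Produce at Q = 12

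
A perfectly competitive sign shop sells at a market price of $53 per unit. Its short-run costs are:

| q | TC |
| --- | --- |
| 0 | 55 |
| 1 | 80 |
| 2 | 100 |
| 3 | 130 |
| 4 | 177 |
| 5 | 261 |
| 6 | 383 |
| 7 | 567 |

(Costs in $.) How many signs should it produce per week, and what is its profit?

Tabulate TR − TC: q=0: -55; q=1: -27; q=2: 6; q=3: 29; q=4: 35; q=5: 4; q=6: -65; q=7: -196.
Profit is maximized at q = 4. AVC there is 122/4 = $30.50 ≤ P, so producing beats shutting down (which would give -$55).

q = 4; profit = $35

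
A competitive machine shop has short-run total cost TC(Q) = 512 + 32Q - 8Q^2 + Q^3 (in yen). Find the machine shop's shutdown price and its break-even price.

Shutdown price = ¥16; break-even price = ¥96

AVC = 32 - 8Q + Q^2; minimized at Q = 4, giving min AVC = ¥16. That is the shutdown price.
ATC = 512/Q + 32 - 8Q + Q^2. Setting dATC/dQ = −512/Q^2 − 8 + 2Q = 0 gives Q = 8 (since 2·8^3 − 8·8^2 = 512).
min ATC = 512/8 + 32 − 8·8 + 8^2 = ¥96. That is the break-even price.
Between these two prices the firm operates at a loss; above ¥96 it earns a profit.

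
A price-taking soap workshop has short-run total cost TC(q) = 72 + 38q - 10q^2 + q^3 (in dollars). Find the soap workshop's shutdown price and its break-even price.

Shutdown price = $13; break-even price = $26

Shutdown price = min AVC. AVC = 38 - 10q + q^2, with vertex at q = 5 and minimum $13.
ATC = 72/q + 38 - 10q + q^2. Setting dATC/dq = −72/q^2 − 10 + 2q = 0 gives q = 6 (since 2·6^3 − 10·6^2 = 72).
min ATC = 72/6 + 38 − 10·6 + 6^2 = $26. That is the break-even price.
For $13 ≤ P < $26 the firm produces at a loss; below $13 it shuts down.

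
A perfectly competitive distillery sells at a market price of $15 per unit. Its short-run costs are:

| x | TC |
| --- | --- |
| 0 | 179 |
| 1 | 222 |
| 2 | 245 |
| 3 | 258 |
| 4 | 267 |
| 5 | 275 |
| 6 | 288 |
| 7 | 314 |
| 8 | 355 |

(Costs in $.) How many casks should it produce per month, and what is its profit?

x = 0 (shut down); profit = -$179

Compute π = P·x − TC at each output: x=0: -179; x=1: -207; x=2: -215; x=3: -213; x=4: -207; x=5: -200; x=6: -198; x=7: -209; x=8: -235.
Profit is highest at x = 0. Equivalently, the lowest AVC in the table is 109/6 ≈ $18.17 at x = 6, and P = $15 falls below it — price never covers variable cost, so the firm shuts down and loses only its fixed cost.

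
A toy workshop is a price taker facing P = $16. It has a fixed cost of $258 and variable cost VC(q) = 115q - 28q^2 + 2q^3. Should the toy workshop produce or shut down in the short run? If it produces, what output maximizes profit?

Shut down

Strip out fixed cost: VC = 115q - 28q^2 + 2q^3. Then AVC = 115 - 28q + 2q^2 and MC = 115 - 56q + 6q^2.
AVC hits its minimum where MC = AVC, at q = 7, giving min AVC = 115 - 28·7 + 2·7^2 = $17.
Since P = $16 < min AVC = $17, price fails to cover variable cost at any output.
Shutting down limits the loss to fixed cost, $258.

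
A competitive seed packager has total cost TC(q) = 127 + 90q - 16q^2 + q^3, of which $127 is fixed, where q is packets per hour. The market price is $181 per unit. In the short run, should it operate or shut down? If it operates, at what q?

From TC, MC = TC'(q) = 90 - 32q + 3q^2 and AVC = VC/q = 90 - 16q + q^2.
AVC hits its minimum where MC = AVC, at q = 8, giving min AVC = 90 - 16·8 + 8^2 = $26.
Because $181 ≥ $26, revenue can cover variable cost; the firm operates.
P = MC gives -91 - 32q + 3q^2 = 0, with roots -7/3 and 13. Take the larger (rising MC): q* = 13.
Check: AVC at q = 13 is $51 ≤ P, so revenue covers variable cost.
Profit = P·q − TC = 181·13 − 790 = $1563.

Produce at q = 13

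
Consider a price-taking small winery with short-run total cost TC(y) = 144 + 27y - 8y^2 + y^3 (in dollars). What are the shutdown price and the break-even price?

AVC = 27 - 8y + y^2; minimized at y = 4, giving min AVC = $11. That is the shutdown price.
ATC = 144/y + 27 - 8y + y^2. Setting dATC/dy = −144/y^2 − 8 + 2y = 0 gives y = 6 (since 2·6^3 − 8·6^2 = 144).
min ATC = 144/6 + 27 − 8·6 + 6^2 = $39. That is the break-even price.
For $11 ≤ P < $39 the firm produces at a loss; below $11 it shuts down.

Shutdown price = $11; break-even price = $39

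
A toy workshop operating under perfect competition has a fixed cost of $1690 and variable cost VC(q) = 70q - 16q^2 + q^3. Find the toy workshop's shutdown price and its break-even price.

Shutdown price = $6; break-even price = $161

AVC = 70 - 16q + q^2; minimized at q = 8, giving min AVC = $6. That is the shutdown price.
ATC = 1690/q + 70 - 16q + q^2. Setting dATC/dq = −1690/q^2 − 16 + 2q = 0 gives q = 13 (since 2·13^3 − 16·13^2 = 1690).
min ATC = 1690/13 + 70 − 16·13 + 13^2 = $161. That is the break-even price.
For $6 ≤ P < $161 the firm produces at a loss; below $6 it shuts down.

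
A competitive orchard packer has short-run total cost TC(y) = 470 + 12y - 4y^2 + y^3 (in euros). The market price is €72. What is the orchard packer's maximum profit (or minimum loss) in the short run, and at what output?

AVC = 12 - 4y + y^2 has its minimum €8 at y = 2; price €72 clears that bar, so the firm operates.
MC = 12 - 8y + 3y^2. Setting P = MC and taking the root on the rising branch gives y* = 6.
TR = 72·6 = 432. TC = 470 + 144 = 614. Profit = 432 − 614 = -€182.
By producing, the firm covers all variable cost plus €288 of fixed cost; shutting down would lose the full €470.

Profit = -€182 at y = 6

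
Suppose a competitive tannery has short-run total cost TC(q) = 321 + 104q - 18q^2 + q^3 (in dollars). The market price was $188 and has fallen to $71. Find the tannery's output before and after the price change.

MC = 104 - 36q + 3q^2; the shutdown threshold is min AVC = $23 (at q = 9).
With P = $188 above the shutdown price, P = MC gives q = 14.
At P = $71 ≥ min AVC, set P = MC: q = 11. The firm stays open but cuts output.

Output falls from 14 to 11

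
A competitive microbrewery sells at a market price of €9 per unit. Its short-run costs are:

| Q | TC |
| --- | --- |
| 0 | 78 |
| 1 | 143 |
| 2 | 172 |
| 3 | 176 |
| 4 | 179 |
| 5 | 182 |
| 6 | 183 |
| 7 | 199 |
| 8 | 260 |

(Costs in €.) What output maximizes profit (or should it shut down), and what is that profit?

Q = 0 (shut down); profit = -€78

Tabulate TR − TC: Q=0: -78; Q=1: -134; Q=2: -154; Q=3: -149; Q=4: -143; Q=5: -137; Q=6: -129; Q=7: -136; Q=8: -188.
Profit is highest at Q = 0. Equivalently, the lowest AVC in the table is 121/7 ≈ €17.29 at Q = 7, and P = €9 falls below it — price never covers variable cost, so the firm shuts down and loses only its fixed cost.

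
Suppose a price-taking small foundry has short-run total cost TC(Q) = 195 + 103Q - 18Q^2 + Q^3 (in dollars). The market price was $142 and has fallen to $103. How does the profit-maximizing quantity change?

Output falls from 13 to 12

AVC = 103 - 18Q + Q^2, minimized at Q = 9 where min AVC = $22. MC = 103 - 36Q + 3Q^2.
With P = $142 above the shutdown price, P = MC gives Q = 13.
At P = $103 ≥ min AVC, set P = MC: Q = 12. The firm stays open but cuts output.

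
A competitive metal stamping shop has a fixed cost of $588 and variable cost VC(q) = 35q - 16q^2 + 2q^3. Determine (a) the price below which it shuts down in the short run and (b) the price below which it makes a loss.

Shutdown price = min AVC. AVC = 35 - 16q + 2q^2, with vertex at q = 4 and minimum $3.
ATC = 588/q + 35 - 16q + 2q^2. Setting dATC/dq = −588/q^2 − 16 + 4q = 0 gives q = 7 (since 4·7^3 − 16·7^2 = 588).
min ATC = 588/7 + 35 − 16·7 + 2·7^2 = $105. That is the break-even price.
Between these two prices the firm operates at a loss; above $105 it earns a profit.

Shutdown price = $3; break-even price = $105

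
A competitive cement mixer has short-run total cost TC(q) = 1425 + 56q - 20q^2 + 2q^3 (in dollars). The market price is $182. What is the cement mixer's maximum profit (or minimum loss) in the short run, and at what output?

Profit = -$129 at q = 9

AVC = 56 - 20q + 2q^2; min AVC = $6 at q = 5. Since P = $182 ≥ min AVC, the firm produces.
MC = 56 - 40q + 6q^2. Setting P = MC and taking the root on the rising branch gives q* = 9.
TR = 182·9 = 1638. TC = 1425 + 342 = 1767. Profit = 1638 − 1767 = -$129.
That loss of $129 beats the $1425 the firm would lose by shutting down; producing recovers $1296 of fixed cost.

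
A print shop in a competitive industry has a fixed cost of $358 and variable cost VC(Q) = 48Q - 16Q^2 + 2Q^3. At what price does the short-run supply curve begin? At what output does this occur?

The shutdown price is the minimum of AVC. VC = 48Q - 16Q^2 + 2Q^3, so AVC = 48 - 16Q + 2Q^2.
At the minimum of AVC, MC = AVC. MC = 48 - 32Q + 6Q^2; setting MC = AVC gives 4Q^2 - 16Q = 0, so Q = 4. min AVC = 16.
So the shutdown price is $16.

$16 per unit, at Q = 4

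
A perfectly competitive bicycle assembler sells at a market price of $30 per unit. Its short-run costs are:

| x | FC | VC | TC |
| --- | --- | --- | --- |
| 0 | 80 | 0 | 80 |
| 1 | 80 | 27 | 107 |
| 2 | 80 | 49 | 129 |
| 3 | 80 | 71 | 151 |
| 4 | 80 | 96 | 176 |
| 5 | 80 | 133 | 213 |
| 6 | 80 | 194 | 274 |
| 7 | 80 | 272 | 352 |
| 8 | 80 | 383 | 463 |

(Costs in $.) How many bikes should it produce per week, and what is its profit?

x = 4; profit = -$56

Profit at each row (π = 30x − TC): x=0: -80; x=1: -77; x=2: -69; x=3: -61; x=4: -56; x=5: -63; x=6: -94; x=7: -142; x=8: -223.
Profit is maximized at x = 4. AVC there is 96/4 = $24 ≤ P, so producing beats shutting down (which would give -$80).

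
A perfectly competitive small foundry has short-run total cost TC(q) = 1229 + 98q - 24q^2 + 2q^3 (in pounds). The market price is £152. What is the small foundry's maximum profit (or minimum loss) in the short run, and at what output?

AVC = 98 - 24q + 2q^2; min AVC = £26 at q = 6. Since P = £152 ≥ min AVC, the firm produces.
MC = 98 - 48q + 6q^2. Setting P = MC and taking the root on the rising branch gives q* = 9.
TR = 152·9 = 1368. TC = 1229 + 396 = 1625. Profit = 1368 − 1625 = -£257.
That loss of £257 beats the £1229 the firm would lose by shutting down; producing recovers £972 of fixed cost.

Profit = -£257 at q = 9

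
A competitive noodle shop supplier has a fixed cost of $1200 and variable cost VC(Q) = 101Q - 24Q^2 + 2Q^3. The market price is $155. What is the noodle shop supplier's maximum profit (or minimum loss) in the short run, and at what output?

AVC = 101 - 24Q + 2Q^2; min AVC = $29 at Q = 6. Since P = $155 ≥ min AVC, the firm produces.
With MC = 101 - 48Q + 6Q^2, P = MC on the upward-sloping part at Q* = 9.
TR = 155·9 = 1395. TC = 1200 + 423 = 1623. Profit = 1395 − 1623 = -$228.
That loss of $228 beats the $1200 the firm would lose by shutting down; producing recovers $972 of fixed cost.

Profit = -$228 at Q = 9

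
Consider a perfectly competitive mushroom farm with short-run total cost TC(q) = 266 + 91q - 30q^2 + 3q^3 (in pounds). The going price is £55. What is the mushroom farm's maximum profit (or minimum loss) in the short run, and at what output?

AVC = 91 - 30q + 3q^2 has its minimum £16 at q = 5; price £55 clears that bar, so the firm operates.
MC = 91 - 60q + 9q^2. Setting P = MC and taking the root on the rising branch gives q* = 6.
TR = 55·6 = 330. TC = 266 + 114 = 380. Profit = 330 − 380 = -£50.
That loss of £50 beats the £266 the firm would lose by shutting down; producing recovers £216 of fixed cost.

Profit = -£50 at q = 6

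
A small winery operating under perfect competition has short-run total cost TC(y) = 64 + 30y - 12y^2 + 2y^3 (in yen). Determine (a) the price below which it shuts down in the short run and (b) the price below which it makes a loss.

Shutdown price = min AVC. AVC = 30 - 12y + 2y^2, with vertex at y = 3 and minimum ¥12.
ATC = 64/y + 30 - 12y + 2y^2. Setting dATC/dy = −64/y^2 − 12 + 4y = 0 gives y = 4 (since 4·4^3 − 12·4^2 = 64).
min ATC = 64/4 + 30 − 12·4 + 2·4^2 = ¥30. That is the break-even price.
For ¥12 ≤ P < ¥30 the firm produces at a loss; below ¥12 it shuts down.

Shutdown price = ¥12; break-even price = ¥30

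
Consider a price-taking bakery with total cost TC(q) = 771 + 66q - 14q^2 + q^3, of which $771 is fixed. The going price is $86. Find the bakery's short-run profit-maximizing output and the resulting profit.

AVC = 66 - 14q + q^2; min AVC = $17 at q = 7. Since P = $86 ≥ min AVC, the firm produces.
With MC = 66 - 28q + 3q^2, P = MC on the upward-sloping part at q* = 10.
TR = 86·10 = 860. TC = 771 + 260 = 1031. Profit = 860 − 1031 = -$171.
That loss of $171 beats the $771 the firm would lose by shutting down; producing recovers $600 of fixed cost.

Profit = -$171 at q = 10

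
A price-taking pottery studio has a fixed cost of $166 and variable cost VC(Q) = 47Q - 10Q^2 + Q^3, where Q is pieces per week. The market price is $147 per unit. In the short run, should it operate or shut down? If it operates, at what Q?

From TC, MC = TC'(Q) = 47 - 20Q + 3Q^2 and AVC = VC/Q = 47 - 10Q + Q^2.
AVC hits its minimum where MC = AVC, at Q = 5, giving min AVC = 47 - 10·5 + 5^2 = $22.
Because $147 ≥ $22, revenue can cover variable cost; the firm operates.
Set P = MC: 147 = 47 - 20Q + 3Q^2 → -100 - 20Q + 3Q^2 = 0. The roots are Q = -10/3 and Q = 10; the profit-maximizing output is on the rising part of MC, so Q* = 10.
Check: AVC at Q = 10 is $47 ≤ P, so revenue covers variable cost.
Profit = P·Q − TC = 147·10 − 636 = $834.

Produce at Q = 10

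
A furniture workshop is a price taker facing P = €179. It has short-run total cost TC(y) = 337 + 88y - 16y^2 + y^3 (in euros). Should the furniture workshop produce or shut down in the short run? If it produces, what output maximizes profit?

Produce at y = 13

From TC, MC = TC'(y) = 88 - 32y + 3y^2 and AVC = VC/y = 88 - 16y + y^2.
AVC hits its minimum where MC = AVC, at y = 8, giving min AVC = 88 - 16·8 + 8^2 = €24.
Since P = €179 ≥ min AVC = €24, price covers variable cost and the firm should produce.
P = MC gives -91 - 32y + 3y^2 = 0, with roots -7/3 and 13. Take the larger (rising MC): y* = 13.
Check: AVC at y = 13 is €49 ≤ P, so revenue covers variable cost.
Profit = P·y − TC = 179·13 − 974 = €1353.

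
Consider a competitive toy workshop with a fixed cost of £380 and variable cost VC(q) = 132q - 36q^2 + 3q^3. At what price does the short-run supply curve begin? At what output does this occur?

£24 per unit, at q = 6

The shutdown price is the minimum of AVC. VC = 132q - 36q^2 + 3q^3, so AVC = 132 - 36q + 3q^2.
dAVC/dq = -36 + 6q = 0 gives q = 6. min AVC = 132 - 36·6 + 3·6^2 = 24.
For P < £24 the firm produces nothing.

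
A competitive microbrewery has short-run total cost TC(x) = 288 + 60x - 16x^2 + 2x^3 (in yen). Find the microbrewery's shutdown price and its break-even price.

Shutdown price = min AVC. AVC = 60 - 16x + 2x^2, with vertex at x = 4 and minimum ¥28.
ATC = 288/x + 60 - 16x + 2x^2. Setting dATC/dx = −288/x^2 − 16 + 4x = 0 gives x = 6 (since 4·6^3 − 16·6^2 = 288).
min ATC = 288/6 + 60 − 16·6 + 2·6^2 = ¥84. That is the break-even price.
Between these two prices the firm operates at a loss; above ¥84 it earns a profit.

Shutdown price = ¥28; break-even price = ¥84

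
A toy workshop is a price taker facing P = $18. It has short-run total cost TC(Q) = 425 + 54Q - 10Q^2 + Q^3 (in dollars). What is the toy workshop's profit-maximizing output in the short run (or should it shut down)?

Shut down

Strip out fixed cost: VC = 54Q - 10Q^2 + Q^3. Then AVC = 54 - 10Q + Q^2 and MC = 54 - 20Q + 3Q^2.
AVC hits its minimum where MC = AVC, at Q = 5, giving min AVC = 54 - 10·5 + 5^2 = $29.
With P < min AVC ($18 < $29), every unit sold adds to the loss.
Best response: produce nothing and absorb the $425 fixed cost.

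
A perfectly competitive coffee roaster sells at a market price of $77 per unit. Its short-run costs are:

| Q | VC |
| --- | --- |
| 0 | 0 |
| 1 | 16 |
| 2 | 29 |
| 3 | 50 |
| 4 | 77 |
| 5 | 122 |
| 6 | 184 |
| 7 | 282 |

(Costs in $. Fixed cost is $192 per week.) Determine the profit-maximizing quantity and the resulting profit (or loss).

Q = 6; profit = $86

Profit at each row (π = 77Q − TC): Q=0: -192; Q=1: -131; Q=2: -67; Q=3: -11; Q=4: 39; Q=5: 71; Q=6: 86; Q=7: 65.
Profit is maximized at Q = 6. AVC there is 184/6 = $30.67 ≤ P, so producing beats shutting down (which would give -$192).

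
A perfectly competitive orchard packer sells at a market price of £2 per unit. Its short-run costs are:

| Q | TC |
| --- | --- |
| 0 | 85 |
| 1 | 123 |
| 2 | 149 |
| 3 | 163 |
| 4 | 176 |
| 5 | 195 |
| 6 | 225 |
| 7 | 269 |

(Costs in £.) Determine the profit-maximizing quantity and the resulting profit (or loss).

Profit at each row (π = 2Q − TC): Q=0: -85; Q=1: -121; Q=2: -145; Q=3: -157; Q=4: -168; Q=5: -185; Q=6: -213; Q=7: -255.
Profit is highest at Q = 0. Equivalently, the lowest AVC in the table is 110/5 ≈ £22 at Q = 5, and P = £2 falls below it — price never covers variable cost, so the firm shuts down and loses only its fixed cost.

Q = 0 (shut down); profit = -£85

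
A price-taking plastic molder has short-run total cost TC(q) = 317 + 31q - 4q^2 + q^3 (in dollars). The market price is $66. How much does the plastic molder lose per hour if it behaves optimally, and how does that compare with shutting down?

AVC = 31 - 4q + q^2; min AVC = $27 at q = 2. Since P = $66 ≥ min AVC, the firm produces.
With MC = 31 - 8q + 3q^2, P = MC on the upward-sloping part at q* = 5.
TR = 66·5 = 330. TC = 317 + 180 = 497. Profit = 330 − 497 = -$167.
That loss of $167 beats the $317 the firm would lose by shutting down; producing recovers $150 of fixed cost.

Profit = -$167 at q = 5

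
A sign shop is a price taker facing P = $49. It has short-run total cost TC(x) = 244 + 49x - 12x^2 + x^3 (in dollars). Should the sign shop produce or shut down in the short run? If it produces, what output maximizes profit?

Strip out fixed cost: VC = 49x - 12x^2 + x^3. Then AVC = 49 - 12x + x^2 and MC = 49 - 24x + 3x^2.
AVC is minimized where dAVC/dx = -12 + 2x = 0, at x = 6; min AVC = 49 - 12·6 + 6^2 = $13.
P = $49 exceeds min AVC = $13, so the firm stays open.
P = MC gives -24x + 3x^2 = 0, with roots 0 and 8. Take the larger (rising MC): x* = 8.
Check: AVC at x = 8 is $17 ≤ P, so revenue covers variable cost.
Profit = P·x − TC = 49·8 − 380 = $12.

Produce at x = 8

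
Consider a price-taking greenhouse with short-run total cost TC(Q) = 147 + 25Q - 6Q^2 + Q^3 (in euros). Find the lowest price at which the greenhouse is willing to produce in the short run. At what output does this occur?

The firm shuts down when price falls below the minimum of average variable cost. AVC = VC/Q = 25 - 6Q + Q^2.
At the minimum of AVC, MC = AVC. MC = 25 - 12Q + 3Q^2; setting MC = AVC gives 2Q^2 - 6Q = 0, so Q = 3. min AVC = 16.
For P < €16 the firm produces nothing.

€16 per unit, at Q = 3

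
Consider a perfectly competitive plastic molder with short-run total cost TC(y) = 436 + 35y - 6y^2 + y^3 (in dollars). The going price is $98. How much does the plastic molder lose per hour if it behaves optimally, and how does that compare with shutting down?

Profit = -$44 at y = 7

AVC = 35 - 6y + y^2; min AVC = $26 at y = 3. Since P = $98 ≥ min AVC, the firm produces.
With MC = 35 - 12y + 3y^2, P = MC on the upward-sloping part at y* = 7.
TR = 98·7 = 686. TC = 436 + 294 = 730. Profit = 686 − 730 = -$44.
By producing, the firm covers all variable cost plus $392 of fixed cost; shutting down would lose the full $436.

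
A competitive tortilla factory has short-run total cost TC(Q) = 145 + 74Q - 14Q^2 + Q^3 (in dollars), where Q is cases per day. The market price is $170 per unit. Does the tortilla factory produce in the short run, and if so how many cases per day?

Variable cost is VC = 74Q - 14Q^2 + Q^3, so AVC = VC/Q = 74 - 14Q + Q^2 and MC = dTC/dQ = 74 - 28Q + 3Q^2.
AVC is minimized where dAVC/dQ = -14 + 2Q = 0, at Q = 7; min AVC = 74 - 14·7 + 7^2 = $25.
Since P = $170 ≥ min AVC = $25, price covers variable cost and the firm should produce.
Set P = MC: 170 = 74 - 28Q + 3Q^2 → -96 - 28Q + 3Q^2 = 0. The roots are Q = -8/3 and Q = 12; the profit-maximizing output is on the rising part of MC, so Q* = 12.
Check: AVC at Q = 12 is $50 ≤ P, so revenue covers variable cost.
Profit = P·Q − TC = 170·12 − 745 = $1295.

Produce at Q = 12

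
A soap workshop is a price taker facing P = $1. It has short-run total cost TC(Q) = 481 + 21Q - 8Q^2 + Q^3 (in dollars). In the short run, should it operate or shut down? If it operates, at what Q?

Shut down

Strip out fixed cost: VC = 21Q - 8Q^2 + Q^3. Then AVC = 21 - 8Q + Q^2 and MC = 21 - 16Q + 3Q^2.
AVC is minimized where dAVC/dQ = -8 + 2Q = 0, at Q = 4; min AVC = 21 - 8·4 + 4^2 = $5.
P = $1 lies below min AVC = $5; no output level covers variable cost.
Best response: produce nothing and absorb the $481 fixed cost.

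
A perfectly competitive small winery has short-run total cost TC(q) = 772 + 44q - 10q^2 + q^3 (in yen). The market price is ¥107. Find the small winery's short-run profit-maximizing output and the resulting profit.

Profit = -¥124 at q = 9

AVC = 44 - 10q + q^2; min AVC = ¥19 at q = 5. Since P = ¥107 ≥ min AVC, the firm produces.
MC = 44 - 20q + 3q^2. Setting P = MC and taking the root on the rising branch gives q* = 9.
TR = 107·9 = 963. TC = 772 + 315 = 1087. Profit = 963 − 1087 = -¥124.
Shutting down would mean losing the fixed cost of ¥772, so operating at a loss of ¥124 is better by ¥648.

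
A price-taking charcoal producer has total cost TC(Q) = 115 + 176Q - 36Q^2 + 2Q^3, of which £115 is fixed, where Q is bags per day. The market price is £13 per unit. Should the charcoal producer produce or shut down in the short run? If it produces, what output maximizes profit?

Strip out fixed cost: VC = 176Q - 36Q^2 + 2Q^3. Then AVC = 176 - 36Q + 2Q^2 and MC = 176 - 72Q + 6Q^2.
AVC hits its minimum where MC = AVC, at Q = 9, giving min AVC = 176 - 36·9 + 2·9^2 = £14.
With P < min AVC (£13 < £14), every unit sold adds to the loss.
Shutting down limits the loss to fixed cost, £115.

Shut down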